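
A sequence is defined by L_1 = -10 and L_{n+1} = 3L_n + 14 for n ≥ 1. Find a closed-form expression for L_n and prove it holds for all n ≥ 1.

Claim: L_n = -3^n − 7.

Base case: L_1 = -10, and -3^1 − 7 = -3 − 7 = -10.
Assume L_j = -3^j − 7 for some j ≥ 1.
Then L_{j+1} = 3L_j + 14 = 3·(-3^j − 7) + 14 = -3^{j+1} − 21 + 14 = -3^{j+1} − 7.
By induction, L_n = -3^n − 7 for all n ≥ 1.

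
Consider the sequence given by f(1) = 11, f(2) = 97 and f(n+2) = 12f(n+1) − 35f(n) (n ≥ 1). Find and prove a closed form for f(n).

Claim: f(n) = 3·7^n − 2·5^n.

Base cases: f(1) = 11 and 3·7^1 − 2·5^1 = 11; f(2) = 97 and 3·7^2 − 2·5^2 = 97.
Assume f(i) = 3·7^i − 2·5^i for all 1 ≤ i ≤ j, where j ≥ 2.
Then f(j+1) = 12f(j) − 35f(j−1) = 12·(3·7^j − 2·5^j) − 35·(3·7^{j−1} − 2·5^{j−1}) = 3·(12·7 − 35)7^{j−1} − 2·(12·5 − 35)5^{j−1} = 147·7^{j−1} − 50·5^{j−1} = 3·7^{j+1} − 2·5^{j+1}.
This completes the inductive step, so f(n) = 3·7^n − 2·5^n for all n ≥ 1.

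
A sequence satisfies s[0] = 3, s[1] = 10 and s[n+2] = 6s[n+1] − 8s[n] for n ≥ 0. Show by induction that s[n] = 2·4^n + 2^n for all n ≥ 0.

Base cases: s[0] = 3 and 2·4^0 + 2^0 = 3; s[1] = 10 and 2·4^1 + 2^1 = 10.
Assume s[j] = 2·4^j + 2^j for all 0 ≤ j ≤ m, where m ≥ 1.
Then s[m+1] = 6s[m] − 8s[m−1] = 6·(2·4^m + 2^m) − 8·(2·4^{m−1} + 2^{m−1}) = 2·(6·4 − 8)4^{m−1} + (6·2 − 8)2^{m−1} = 32·4^{m−1} + 4·2^{m−1} = 2·4^{m+1} + 2^{m+1}.
By strong induction, s[n] = 2·4^n + 2^n for all n ≥ 0.

s[n] = 2·4^n + 2^n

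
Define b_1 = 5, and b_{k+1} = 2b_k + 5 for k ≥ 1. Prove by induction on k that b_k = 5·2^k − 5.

Base case: b_1 = 5, and 5·2^1 − 5 = 10 − 5 = 5.
Assume b_j = 5·2^j − 5 for some j ≥ 1.
Then b_{j+1} = 2b_j + 5 = 2·(5·2^j − 5) + 5 = 10·2^j − 10 + 5 = 5·2^{j+1} − 5.
Hence b_k = 5·2^k − 5 for every k ≥ 1, by induction.

b_k = 5·2^k − 5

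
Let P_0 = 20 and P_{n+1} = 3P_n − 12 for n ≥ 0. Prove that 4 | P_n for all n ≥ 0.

Base case: P_0 = 20 = 4·5, so 4 | P_0.
Assume 4 | P_j, so P_j = 4t for some integer t.
Then P_{j+1} = 3P_j − 12 = 3·(4t) − 12 = 4(3t − 3), so 4 | P_{j+1}.
So the property holds for j+1, and by induction 4 | P_n for all n ≥ 0.

4 | P_n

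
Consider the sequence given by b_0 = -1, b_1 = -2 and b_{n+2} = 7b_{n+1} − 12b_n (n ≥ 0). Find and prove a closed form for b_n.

Claim: b_n = 4^n − 2·3^n.

Base cases: b_0 = -1 and 4^0 − 2·3^0 = -1; b_1 = -2 and 4^1 − 2·3^1 = -2.
Assume b_j = 4^j − 2·3^j for all 0 ≤ j ≤ m, where m ≥ 1.
Then b_{m+1} = 7b_m − 12b_{m−1} = 7·(4^m − 2·3^m) − 12·(4^{m−1} − 2·3^{m−1}) = (7·4 − 12)4^{m−1} − 2·(7·3 − 12)3^{m−1} = 16·4^{m−1} − 18·3^{m−1} = 4^{m+1} − 2·3^{m+1}.
Hence b_n = 4^n − 2·3^n for every n ≥ 0, by strong induction.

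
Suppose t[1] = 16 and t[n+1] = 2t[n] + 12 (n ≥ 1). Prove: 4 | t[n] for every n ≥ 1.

Base case: t[1] = 16 = 4·4, so 4 | t[1].
Assume 4 | t[m], so t[m] = 4s for some integer s.
Then t[m+1] = 2t[m] + 12 = 2·(4s) + 12 = 4(2s + 3), so 4 | t[m+1].
So the property holds for m+1, and by induction 4 | t[n] for all n ≥ 1.

4 | t[n]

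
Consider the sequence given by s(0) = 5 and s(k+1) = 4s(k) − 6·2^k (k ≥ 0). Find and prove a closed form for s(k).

Claim: s(k) = 2·4^k + 3·2^k.

Base case: s(0) = 5, and 2·4^0 + 3·2^0 = 2 + 3 = 5.
Assume s(j) = 2·4^j + 3·2^j for some j ≥ 0.
Then s(j+1) = 4s(j) − 6·2^j = 4·(2·4^j + 3·2^j) − 6·2^j = 2·4^{j+1} + 12·2^j − 6·2^j = 2·4^{j+1} + 6·2^j = 2·4^{j+1} + 3·2^{j+1}.
So the formula holds for j+1, and by induction s(k) = 2·4^k + 3·2^k for all k ≥ 0.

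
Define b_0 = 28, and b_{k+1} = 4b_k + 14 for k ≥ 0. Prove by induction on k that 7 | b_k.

Base case: b_0 = 28 = 7·4, so 7 | b_0.
Assume 7 | b_r, so b_r = 7t for some integer t.
Then b_{r+1} = 4b_r + 14 = 4·(7t) + 14 = 7(4t + 2), so 7 | b_{r+1}.
By induction, 7 | b_k for all k ≥ 0.

7 | b_k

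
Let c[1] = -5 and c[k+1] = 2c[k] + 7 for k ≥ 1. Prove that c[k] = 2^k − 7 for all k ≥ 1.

Base case: c[1] = -5, and 2^1 − 7 = 2 − 7 = -5.
Assume c[m] = 2^m − 7 for some m ≥ 1.
Then c[m+1] = 2c[m] + 7 = 2·(2^m − 7) + 7 = 2^{m+1} − 14 + 7 = 2^{m+1} − 7.
By induction, c[k] = 2^k − 7 for all k ≥ 1.

c[k] = 2^k − 7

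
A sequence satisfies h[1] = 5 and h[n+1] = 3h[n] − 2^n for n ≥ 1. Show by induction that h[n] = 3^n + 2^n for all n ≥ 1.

Base case: h[1] = 5, and 3^1 + 2^1 = 3 + 2 = 5.
Assume h[k] = 3^k + 2^k for some k ≥ 1.
Then h[k+1] = 3h[k] − 2^k = 3·(3^k + 2^k) − 2^k = 3^{k+1} + 3·2^k − 2^k = 3^{k+1} + 2·2^k = 3^{k+1} + 2^{k+1}.
So the formula holds for k+1, and by induction h[n] = 3^n + 2^n for all n ≥ 1.

h[n] = 3^n + 2^n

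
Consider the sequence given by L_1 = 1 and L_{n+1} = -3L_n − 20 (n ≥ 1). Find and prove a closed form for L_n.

Claim: L_n = -2·(-3)^n − 5.

Base case: L_1 = 1, and -2·(-3)^1 − 5 = 6 − 5 = 1.
Assume L_k = -2·(-3)^k − 5 for some k ≥ 1.
Then L_{k+1} = -3L_k − 20 = -3·(-2·(-3)^k − 5) − 20 = 6·(-3)^k + 15 − 20 = -2·(-3)^{k+1} − 5.
By induction, L_n = -2·(-3)^n − 5 for all n ≥ 1.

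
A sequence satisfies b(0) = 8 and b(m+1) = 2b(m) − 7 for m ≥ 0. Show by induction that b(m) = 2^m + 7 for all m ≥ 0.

Base case: b(0) = 8, and 2^0 + 7 = 1 + 7 = 8.
Assume b(j) = 2^j + 7 for some j ≥ 0.
Then b(j+1) = 2b(j) − 7 = 2·(2^j + 7) − 7 = 2^{j+1} + 14 − 7 = 2^{j+1} + 7.
So the formula holds for j+1, and by induction b(m) = 2^m + 7 for all m ≥ 0.

b(m) = 2^m + 7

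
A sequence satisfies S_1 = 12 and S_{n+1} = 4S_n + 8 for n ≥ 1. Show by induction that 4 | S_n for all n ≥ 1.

Base case: S_1 = 12 = 4·3, so 4 | S_1.
Assume 4 | S_j, so S_j = 4t for some integer t.
Then S_{j+1} = 4S_j + 8 = 4·(4t) + 8 = 4(4t + 2), so 4 | S_{j+1}.
By induction, 4 | S_n for all n ≥ 1.

4 | S_n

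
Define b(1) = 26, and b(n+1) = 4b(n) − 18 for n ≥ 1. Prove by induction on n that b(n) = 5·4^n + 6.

Base case: b(1) = 26, and 5·4^1 + 6 = 20 + 6 = 26.
Assume b(r) = 5·4^r + 6 for some r ≥ 1.
Then b(r+1) = 4b(r) − 18 = 4·(5·4^r + 6) − 18 = 20·4^r + 24 − 18 = 5·4^{r+1} + 6.
This completes the inductive step, so b(n) = 5·4^n + 6 for all n ≥ 1.

b(n) = 5·4^n + 6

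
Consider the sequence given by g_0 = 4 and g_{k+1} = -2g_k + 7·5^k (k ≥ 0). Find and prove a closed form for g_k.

Claim: g_k = 3·(-2)^k + 5^k.

Base case: g_0 = 4, and 3·(-2)^0 + 5^0 = 3 + 1 = 4.
Assume g_r = 3·(-2)^r + 5^r for some r ≥ 0.
Then g_{r+1} = -2g_r + 7·5^r = -2·(3·(-2)^r + 5^r) + 7·5^r = 3·(-2)^{r+1} − 2·5^r + 7·5^r = 3·(-2)^{r+1} + 5·5^r = 3·(-2)^{r+1} + 5^{r+1}.
Hence g_k = 3·(-2)^k + 5^k for every k ≥ 0, by induction.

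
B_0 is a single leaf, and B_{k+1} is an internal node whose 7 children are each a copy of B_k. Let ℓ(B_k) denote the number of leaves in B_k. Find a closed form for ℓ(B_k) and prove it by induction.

Claim: ℓ(B_k) = 7^k.

Base case: ℓ(B_0) = 1, and 7^0 = 1.
Assume ℓ(B_m) = 7^m.
Then ℓ(B_{m+1}) = 7·ℓ(B_m) = 7·7^m = 7^{m+1}.
This completes the inductive step, so ℓ(B_k) = 7^k for all k ≥ 0.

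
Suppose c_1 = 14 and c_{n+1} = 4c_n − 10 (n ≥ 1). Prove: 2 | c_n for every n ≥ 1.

Base case: c_1 = 14 = 2·7, so 2 | c_1.
Assume 2 | c_j, so c_j = 2t for some integer t.
Then c_{j+1} = 4c_j − 10 = 4·(2t) − 10 = 2(4t − 5), so 2 | c_{j+1}.
So the property holds for j+1, and by induction 2 | c_n for all n ≥ 1.

2 | c_n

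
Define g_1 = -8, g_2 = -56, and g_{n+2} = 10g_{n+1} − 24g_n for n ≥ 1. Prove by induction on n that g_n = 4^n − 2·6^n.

Base cases: g_1 = -8 and 4^1 − 2·6^1 = -8; g_2 = -56 and 4^2 − 2·6^2 = -56.
Assume g_j = 4^j − 2·6^j for all 1 ≤ j ≤ m, where m ≥ 2.
Then g_{m+1} = 10g_m − 24g_{m−1} = 10·(4^m − 2·6^m) − 24·(4^{m−1} − 2·6^{m−1}) = (10·4 − 24)4^{m−1} − 2·(10·6 − 24)6^{m−1} = 16·4^{m−1} − 72·6^{m−1} = 4^{m+1} − 2·6^{m+1}.
So the formula holds for m+1, and by strong induction g_n = 4^n − 2·6^n for all n ≥ 1.

g_n = 4^n − 2·6^n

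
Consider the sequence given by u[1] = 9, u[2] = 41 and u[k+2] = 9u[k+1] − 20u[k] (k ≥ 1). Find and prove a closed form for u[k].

Claim: u[k] = 4^k + 5^k.

Base cases: u[1] = 9 and 4^1 + 5^1 = 9; u[2] = 41 and 4^2 + 5^2 = 41.
Assume u[j] = 4^j + 5^j for all 1 ≤ j ≤ r, where r ≥ 2.
Then u[r+1] = 9u[r] − 20u[r−1] = 9·(4^r + 5^r) − 20·(4^{r−1} + 5^{r−1}) = (9·4 − 20)4^{r−1} + (9·5 − 20)5^{r−1} = 16·4^{r−1} + 25·5^{r−1} = 4^{r+1} + 5^{r+1}.
So the formula holds for r+1, and by strong induction u[k] = 4^k + 5^k for all k ≥ 1.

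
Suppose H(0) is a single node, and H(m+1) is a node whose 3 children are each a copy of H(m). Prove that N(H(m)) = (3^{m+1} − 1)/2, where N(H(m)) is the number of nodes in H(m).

Base case: N(H(0)) = 1, and (3^{0+1} − 1)/2 = 1.
Assume N(H(r)) = (3^{r+1} − 1)/2.
Then N(H(r+1)) = 1 + 3N(H(r)) = 1 + 3·(3^{r+1} − 1)/2 = 1 + (3^{r+2} − 3)/2 = (2 + 3^{r+2} − 3)/2 = (3^{r+2} − 1)/2.
By induction, N(H(m)) = (3^{m+1} − 1)/2 for all m ≥ 0.

N(H(m)) = (3^{m+1} − 1)/2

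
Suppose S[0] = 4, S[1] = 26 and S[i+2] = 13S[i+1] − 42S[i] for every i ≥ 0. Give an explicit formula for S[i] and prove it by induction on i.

Claim: S[i] = 2·6^i + 2·7^i.

Base cases: S[0] = 4 and 2·6^0 + 2·7^0 = 4; S[1] = 26 and 2·6^1 + 2·7^1 = 26.
Assume S[t] = 2·6^t + 2·7^t for all 0 ≤ t ≤ j, where j ≥ 1.
Then S[j+1] = 13S[j] − 42S[j−1] = 13·(2·6^j + 2·7^j) − 42·(2·6^{j−1} + 2·7^{j−1}) = 2·(13·6 − 42)6^{j−1} + 2·(13·7 − 42)7^{j−1} = 72·6^{j−1} + 98·7^{j−1} = 2·6^{j+1} + 2·7^{j+1}.
By strong induction, S[i] = 2·6^i + 2·7^i for all i ≥ 0.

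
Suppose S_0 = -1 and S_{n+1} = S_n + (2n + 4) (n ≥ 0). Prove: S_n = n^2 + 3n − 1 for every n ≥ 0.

Base case: S_0 = -1, and 0^2 + 3·0 − 1 = -1.
Assume S_m = m^2 + 3m − 1.
Then S_{m+1} = S_m + (2m + 4) = (m^2 + 3m − 1) + (2m + 4) = m^2 + 5m + 3,
and (m+1)^2 + 3·(m+1) − 1 = m^2 + 5m + 3.
By induction, S_n = n^2 + 3n − 1 for all n ≥ 0.

S_n = n^2 + 3n − 1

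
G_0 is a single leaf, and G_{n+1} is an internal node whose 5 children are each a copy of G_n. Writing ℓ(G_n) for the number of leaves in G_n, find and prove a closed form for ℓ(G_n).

Claim: ℓ(G_n) = 5^n.

Base case: ℓ(G_0) = 1, and 5^0 = 1.
Assume ℓ(G_r) = 5^r.
Then ℓ(G_{r+1}) = 5·ℓ(G_r) = 5·5^r = 5^{r+1}.
This completes the inductive step, so ℓ(G_n) = 5^n for all n ≥ 0.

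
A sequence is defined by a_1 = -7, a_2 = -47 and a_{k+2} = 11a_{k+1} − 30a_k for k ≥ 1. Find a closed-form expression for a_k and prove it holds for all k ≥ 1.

Claim: a_k = 5^k − 2·6^k.

Base cases: a_1 = -7 and 5^1 − 2·6^1 = -7; a_2 = -47 and 5^2 − 2·6^2 = -47.
Assume a_i = 5^i − 2·6^i for all 1 ≤ i ≤ j, where j ≥ 2.
Then a_{j+1} = 11a_j − 30a_{j−1} = 11·(5^j − 2·6^j) − 30·(5^{j−1} − 2·6^{j−1}) = (11·5 − 30)5^{j−1} − 2·(11·6 − 30)6^{j−1} = 25·5^{j−1} − 72·6^{j−1} = 5^{j+1} − 2·6^{j+1}.
Hence a_k = 5^k − 2·6^k for every k ≥ 1, by strong induction.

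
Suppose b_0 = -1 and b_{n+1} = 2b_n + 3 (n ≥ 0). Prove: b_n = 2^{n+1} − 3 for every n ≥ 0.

Base case: b_0 = -1, and 2^{0+1} − 3 = 2 − 3 = -1.
Assume b_r = 2^{r+1} − 3 for some r ≥ 0.
Then b_{r+1} = 2b_r + 3 = 2·(2^{r+1} − 3) + 3 = 2^{r+2} − 6 + 3 = 2^{r+2} − 3.
Hence b_n = 2^{n+1} − 3 for every n ≥ 0, by induction.

b_n = 2^{n+1} − 3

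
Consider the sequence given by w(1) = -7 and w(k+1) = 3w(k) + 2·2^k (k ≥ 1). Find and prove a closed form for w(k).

Claim: w(k) = -3^k − 2·2^k.

Base case: w(1) = -7, and -3^1 − 2·2^1 = -3 − 4 = -7.
Assume w(r) = -3^r − 2·2^r for some r ≥ 1.
Then w(r+1) = 3w(r) + 2·2^r = 3·(-3^r − 2·2^r) + 2·2^r = -3^{r+1} − 6·2^r + 2·2^r = -3^{r+1} − 4·2^r = -3^{r+1} − 2·2^{r+1}.
By induction, w(k) = -3^k − 2·2^k for all k ≥ 1.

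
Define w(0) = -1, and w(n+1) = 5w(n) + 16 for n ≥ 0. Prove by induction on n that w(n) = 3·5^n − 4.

Base case: w(0) = -1, and 3·5^0 − 4 = 3 − 4 = -1.
Assume w(r) = 3·5^r − 4 for some r ≥ 0.
Then w(r+1) = 5w(r) + 16 = 5·(3·5^r − 4) + 16 = 15·5^r − 20 + 16 = 3·5^{r+1} − 4.
Hence w(n) = 3·5^n − 4 for every n ≥ 0, by induction.

w(n) = 3·5^n − 4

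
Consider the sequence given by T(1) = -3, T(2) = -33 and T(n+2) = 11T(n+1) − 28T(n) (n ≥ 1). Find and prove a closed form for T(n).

Claim: T(n) = 4^n − 7^n.

Base cases: T(1) = -3 and 4^1 − 7^1 = -3; T(2) = -33 and 4^2 − 7^2 = -33.
Assume T(j) = 4^j − 7^j for all 1 ≤ j ≤ m, where m ≥ 2.
Then T(m+1) = 11T(m) − 28T(m−1) = 11·(4^m − 7^m) − 28·(4^{m−1} − 7^{m−1}) = (11·4 − 28)4^{m−1} − (11·7 − 28)7^{m−1} = 16·4^{m−1} − 49·7^{m−1} = 4^{m+1} − 7^{m+1}.
By strong induction, T(n) = 4^n − 7^n for all n ≥ 1.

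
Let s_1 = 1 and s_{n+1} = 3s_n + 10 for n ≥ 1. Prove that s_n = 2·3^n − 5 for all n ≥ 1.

Base case: s_1 = 1, and 2·3^1 − 5 = 6 − 5 = 1.
Assume s_r = 2·3^r − 5 for some r ≥ 1.
Then s_{r+1} = 3s_r + 10 = 3·(2·3^r − 5) + 10 = 6·3^r − 15 + 10 = 2·3^{r+1} − 5.
This completes the inductive step, so s_n = 2·3^n − 5 for all n ≥ 1.

s_n = 2·3^n − 5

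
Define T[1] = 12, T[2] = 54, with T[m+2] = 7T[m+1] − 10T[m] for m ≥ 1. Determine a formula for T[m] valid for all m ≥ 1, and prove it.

Claim: T[m] = 2·5^m + 2^m.

Base cases: T[1] = 12 and 2·5^1 + 2^1 = 12; T[2] = 54 and 2·5^2 + 2^2 = 54.
Assume T[j] = 2·5^j + 2^j for all 1 ≤ j ≤ k, where k ≥ 2.
Then T[k+1] = 7T[k] − 10T[k−1] = 7·(2·5^k + 2^k) − 10·(2·5^{k−1} + 2^{k−1}) = 2·(7·5 − 10)5^{k−1} + (7·2 − 10)2^{k−1} = 50·5^{k−1} + 4·2^{k−1} = 2·5^{k+1} + 2^{k+1}.
Hence T[m] = 2·5^m + 2^m for every m ≥ 1, by strong induction.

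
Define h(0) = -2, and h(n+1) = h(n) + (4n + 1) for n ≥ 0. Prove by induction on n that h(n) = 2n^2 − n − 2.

Base case: h(0) = -2, and 2·0^2 − 0 − 2 = -2.
Assume h(r) = 2r^2 − r − 2.
Then h(r+1) = h(r) + (4r + 1) = (2r^2 − r − 2) + (4r + 1) = 2r^2 + 3r − 1,
and 2·(r+1)^2 − (r+1) − 2 = 2r^2 + 3r − 1.
By induction, h(n) = 2n^2 − n − 2 for all n ≥ 0.

h(n) = 2n^2 − n − 2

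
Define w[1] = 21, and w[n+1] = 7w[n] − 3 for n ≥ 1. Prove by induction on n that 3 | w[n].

Base case: w[1] = 21 = 3·7, so 3 | w[1].
Assume 3 | w[m], so w[m] = 3t for some integer t.
Then w[m+1] = 7w[m] − 3 = 7·(3t) − 3 = 3(7t − 1), so 3 | w[m+1].
This completes the inductive step, so 3 | w[n] for all n ≥ 1.

3 | w[n]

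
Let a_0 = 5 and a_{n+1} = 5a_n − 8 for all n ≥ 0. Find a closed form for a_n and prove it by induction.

Claim: a_n = 3·5^n + 2.

Base case: a_0 = 5, and 3·5^0 + 2 = 3 + 2 = 5.
Assume a_m = 3·5^m + 2 for some m ≥ 0.
Then a_{m+1} = 5a_m − 8 = 5·(3·5^m + 2) − 8 = 15·5^m + 10 − 8 = 3·5^{m+1} + 2.
So the formula holds for m+1, and by induction a_n = 3·5^n + 2 for all n ≥ 0.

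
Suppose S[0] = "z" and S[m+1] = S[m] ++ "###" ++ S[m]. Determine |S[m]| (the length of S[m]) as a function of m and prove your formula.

Claim: |S[m]| = 2^{m+2} − 3.

Base case: |S[0]| = 1, and 2^{0+2} − 3 = 1.
Assume |S[k]| = 2^{k+2} − 3.
Then |S[k+1]| = |S[k]| + 3 + |S[k]| = 2|S[k]| + 3 = 2(2^{k+2} − 3) + 3 = 2^{k+3} − 6 + 3 = 2^{k+3} − 3.
This completes the inductive step, so |S[m]| = 2^{m+2} − 3 for all m ≥ 0.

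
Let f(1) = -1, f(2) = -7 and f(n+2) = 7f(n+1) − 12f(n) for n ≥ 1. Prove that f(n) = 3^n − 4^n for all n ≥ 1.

Base cases: f(1) = -1 and 3^1 − 4^1 = -1; f(2) = -7 and 3^2 − 4^2 = -7.
Assume f(j) = 3^j − 4^j for all 1 ≤ j ≤ m, where m ≥ 2.
Then f(m+1) = 7f(m) − 12f(m−1) = 7·(3^m − 4^m) − 12·(3^{m−1} − 4^{m−1}) = (7·3 − 12)3^{m−1} − (7·4 − 12)4^{m−1} = 9·3^{m−1} − 16·4^{m−1} = 3^{m+1} − 4^{m+1}.
Hence f(n) = 3^n − 4^n for every n ≥ 1, by strong induction.

f(n) = 3^n − 4^n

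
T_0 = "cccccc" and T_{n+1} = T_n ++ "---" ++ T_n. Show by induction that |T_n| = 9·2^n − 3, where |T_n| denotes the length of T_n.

Base case: |T_0| = 6, and 9·2^0 − 3 = 6.
Assume |T_k| = 9·2^k − 3.
Then |T_{k+1}| = |T_k| + 3 + |T_k| = 2|T_k| + 3 = 2(9·2^k − 3) + 3 = 9·2^{k+1} − 6 + 3 = 9·2^{k+1} − 3.
Hence |T_n| = 9·2^n − 3 for every n ≥ 0, by induction.

|T_n| = 9·2^n − 3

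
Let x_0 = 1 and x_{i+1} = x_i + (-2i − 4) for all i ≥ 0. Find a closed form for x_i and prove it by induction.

Claim: x_i = -i^2 − 3i + 1.

Base case: x_0 = 1, and -0^2 − 3·0 + 1 = 1.
Assume x_k = -k^2 − 3k + 1.
Then x_{k+1} = x_k + (-2k − 4) = (-k^2 − 3k + 1) + (-2k − 4) = -k^2 − 5k − 3,
and -(k+1)^2 − 3·(k+1) + 1 = -k^2 − 5k − 3.
By induction, x_i = -i^2 − 3i + 1 for all i ≥ 0.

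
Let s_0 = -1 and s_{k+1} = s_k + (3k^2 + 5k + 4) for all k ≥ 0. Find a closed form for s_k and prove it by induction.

Claim: s_k = k^3 + k^2 + 2k − 1.

Base case: s_0 = -1, and 0^3 + 0^2 + 2·0 − 1 = -1.
Assume s_m = m^3 + m^2 + 2m − 1.
Then s_{m+1} = s_m + (3m^2 + 5m + 4) = (m^3 + m^2 + 2m − 1) + (3m^2 + 5m + 4) = m^3 + 4m^2 + 7m + 3,
and (m+1)^3 + (m+1)^2 + 2·(m+1) − 1 = m^3 + 4m^2 + 7m + 3.
Hence s_k = k^3 + k^2 + 2k − 1 for every k ≥ 0, by induction.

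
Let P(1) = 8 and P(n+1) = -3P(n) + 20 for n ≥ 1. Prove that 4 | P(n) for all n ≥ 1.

Base case: P(1) = 8 = 4·2, so 4 | P(1).
Assume 4 | P(m), so P(m) = 4t for some integer t.
Then P(m+1) = -3P(m) + 20 = -3·(4t) + 20 = 4(-3t + 5), so 4 | P(m+1).
This completes the inductive step, so 4 | P(n) for all n ≥ 1.

4 | P(n)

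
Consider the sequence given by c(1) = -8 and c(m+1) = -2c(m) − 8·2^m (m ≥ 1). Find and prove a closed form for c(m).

Claim: c(m) = 2·(-2)^m − 2·2^m.

Base case: c(1) = -8, and 2·(-2)^1 − 2·2^1 = -4 − 4 = -8.
Assume c(r) = 2·(-2)^r − 2·2^r for some r ≥ 1.
Then c(r+1) = -2c(r) − 8·2^r = -2·(2·(-2)^r − 2·2^r) − 8·2^r = 2·(-2)^{r+1} + 4·2^r − 8·2^r = 2·(-2)^{r+1} − 4·2^r = 2·(-2)^{r+1} − 2·2^{r+1}.
So the formula holds for r+1, and by induction c(m) = 2·(-2)^m − 2·2^m for all m ≥ 1.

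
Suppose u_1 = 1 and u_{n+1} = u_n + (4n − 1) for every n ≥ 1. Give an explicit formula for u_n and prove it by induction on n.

Claim: u_n = 2n^2 − 3n + 2.

Base case: u_1 = 1, and 2·1^2 − 3·1 + 2 = 1.
Assume u_r = 2r^2 − 3r + 2.
Then u_{r+1} = u_r + (4r − 1) = (2r^2 − 3r + 2) + (4r − 1) = 2r^2 + r + 1,
and 2·(r+1)^2 − 3·(r+1) + 2 = 2r^2 + r + 1.
This completes the inductive step, so u_n = 2n^2 − 3n + 2 for all n ≥ 1.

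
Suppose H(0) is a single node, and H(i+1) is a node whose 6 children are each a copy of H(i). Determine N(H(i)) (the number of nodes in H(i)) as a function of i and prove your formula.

Claim: N(H(i)) = (6^{i+1} − 1)/5.

Base case: N(H(0)) = 1, and (6^{0+1} − 1)/5 = 1.
Assume N(H(k)) = (6^{k+1} − 1)/5.
Then N(H(k+1)) = 1 + 6N(H(k)) = 1 + 6·(6^{k+1} − 1)/5 = 1 + (6^{k+2} − 6)/5 = (5 + 6^{k+2} − 6)/5 = (6^{k+2} − 1)/5.
By induction, N(H(i)) = (6^{i+1} − 1)/5 for all i ≥ 0.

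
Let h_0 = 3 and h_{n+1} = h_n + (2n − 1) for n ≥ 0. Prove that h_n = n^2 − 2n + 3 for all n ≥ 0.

Base case: h_0 = 3, and 0^2 − 2·0 + 3 = 3.
Assume h_m = m^2 − 2m + 3.
Then h_{m+1} = h_m + (2m − 1) = (m^2 − 2m + 3) + (2m − 1) = m^2 + 2,
and (m+1)^2 − 2·(m+1) + 3 = m^2 + 2.
Hence h_n = n^2 − 2n + 3 for every n ≥ 0, by induction.

h_n = n^2 − 2n + 3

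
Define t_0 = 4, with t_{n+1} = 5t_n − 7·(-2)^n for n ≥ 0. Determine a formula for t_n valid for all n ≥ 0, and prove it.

Claim: t_n = 3·5^n + (-2)^n.

Base case: t_0 = 4, and 3·5^0 + (-2)^0 = 3 + 1 = 4.
Assume t_k = 3·5^k + (-2)^k for some k ≥ 0.
Then t_{k+1} = 5t_k − 7·(-2)^k = 5·(3·5^k + (-2)^k) − 7·(-2)^k = 3·5^{k+1} + 5·(-2)^k − 7·(-2)^k = 3·5^{k+1} − 2·(-2)^k = 3·5^{k+1} + (-2)^{k+1}.
This completes the inductive step, so t_n = 3·5^n + (-2)^n for all n ≥ 0.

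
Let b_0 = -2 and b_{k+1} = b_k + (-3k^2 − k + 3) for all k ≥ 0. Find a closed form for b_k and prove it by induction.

Claim: b_k = -k^3 + k^2 + 3k − 2.

Base case: b_0 = -2, and -0^3 + 0^2 + 3·0 − 2 = -2.
Assume b_m = -m^3 + m^2 + 3m − 2.
Then b_{m+1} = b_m + (-3m^2 − m + 3) = (-m^3 + m^2 + 3m − 2) + (-3m^2 − m + 3) = -m^3 − 2m^2 + 2m + 1,
and -(m+1)^3 + (m+1)^2 + 3·(m+1) − 2 = -m^3 − 2m^2 + 2m + 1.
By induction, b_k = -k^3 + k^2 + 3k − 2 for all k ≥ 0.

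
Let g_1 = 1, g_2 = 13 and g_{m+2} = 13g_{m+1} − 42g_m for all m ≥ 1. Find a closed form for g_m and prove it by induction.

Claim: g_m = 7^m − 6^m.

Base cases: g_1 = 1 and 7^1 − 6^1 = 1; g_2 = 13 and 7^2 − 6^2 = 13.
Assume g_i = 7^i − 6^i for all 1 ≤ i ≤ j, where j ≥ 2.
Then g_{j+1} = 13g_j − 42g_{j−1} = 13·(7^j − 6^j) − 42·(7^{j−1} − 6^{j−1}) = (13·7 − 42)7^{j−1} − (13·6 − 42)6^{j−1} = 49·7^{j−1} − 36·6^{j−1} = 7^{j+1} − 6^{j+1}.
By strong induction, g_m = 7^m − 6^m for all m ≥ 1.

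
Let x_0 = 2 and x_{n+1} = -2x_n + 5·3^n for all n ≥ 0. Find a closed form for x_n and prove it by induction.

Claim: x_n = (-2)^n + 3^n.

Base case: x_0 = 2, and (-2)^0 + 3^0 = 1 + 1 = 2.
Assume x_j = (-2)^j + 3^j for some j ≥ 0.
Then x_{j+1} = -2x_j + 5·3^j = -2·((-2)^j + 3^j) + 5·3^j = (-2)^{j+1} − 2·3^j + 5·3^j = (-2)^{j+1} + 3·3^j = (-2)^{j+1} + 3^{j+1}.
Hence x_n = (-2)^n + 3^n for every n ≥ 0, by induction.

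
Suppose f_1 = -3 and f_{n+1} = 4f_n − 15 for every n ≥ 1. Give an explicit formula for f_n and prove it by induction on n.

Claim: f_n = -2·4^n + 5.

Base case: f_1 = -3, and -2·4^1 + 5 = -8 + 5 = -3.
Assume f_r = -2·4^r + 5 for some r ≥ 1.
Then f_{r+1} = 4f_r − 15 = 4·(-2·4^r + 5) − 15 = -8·4^r + 20 − 15 = -2·4^{r+1} + 5.
By induction, f_n = -2·4^n + 5 for all n ≥ 1.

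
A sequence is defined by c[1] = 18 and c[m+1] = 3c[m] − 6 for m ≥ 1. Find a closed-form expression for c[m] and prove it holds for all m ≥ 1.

Claim: c[m] = 5·3^m + 3.

Base case: c[1] = 18, and 5·3^1 + 3 = 15 + 3 = 18.
Assume c[r] = 5·3^r + 3 for some r ≥ 1.
Then c[r+1] = 3c[r] − 6 = 3·(5·3^r + 3) − 6 = 15·3^r + 9 − 6 = 5·3^{r+1} + 3.
So the formula holds for r+1, and by induction c[m] = 5·3^m + 3 for all m ≥ 1.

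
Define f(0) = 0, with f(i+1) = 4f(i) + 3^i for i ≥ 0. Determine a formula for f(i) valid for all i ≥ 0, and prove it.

Claim: f(i) = 4^i − 3^i.

Base case: f(0) = 0, and 4^0 − 3^0 = 1 − 1 = 0.
Assume f(j) = 4^j − 3^j for some j ≥ 0.
Then f(j+1) = 4f(j) + 3^j = 4·(4^j − 3^j) + 3^j = 4^{j+1} − 4·3^j + 3^j = 4^{j+1} − 3·3^j = 4^{j+1} − 3^{j+1}.
This completes the inductive step, so f(i) = 4^i − 3^i for all i ≥ 0.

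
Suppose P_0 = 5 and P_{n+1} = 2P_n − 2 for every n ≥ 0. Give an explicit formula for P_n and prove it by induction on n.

Claim: P_n = 3·2^n + 2.

Base case: P_0 = 5, and 3·2^0 + 2 = 3 + 2 = 5.
Assume P_j = 3·2^j + 2 for some j ≥ 0.
Then P_{j+1} = 2P_j − 2 = 2·(3·2^j + 2) − 2 = 6·2^j + 4 − 2 = 3·2^{j+1} + 2.
So the formula holds for j+1, and by induction P_n = 3·2^n + 2 for all n ≥ 0.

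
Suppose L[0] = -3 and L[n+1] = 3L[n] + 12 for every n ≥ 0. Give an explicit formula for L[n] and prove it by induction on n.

Claim: L[n] = 3^{n+1} − 6.

Base case: L[0] = -3, and 3^{0+1} − 6 = 3 − 6 = -3.
Assume L[k] = 3^{k+1} − 6 for some k ≥ 0.
Then L[k+1] = 3L[k] + 12 = 3·(3^{k+1} − 6) + 12 = 3^{k+2} − 18 + 12 = 3^{k+2} − 6.
So the formula holds for k+1, and by induction L[n] = 3^{n+1} − 6 for all n ≥ 0.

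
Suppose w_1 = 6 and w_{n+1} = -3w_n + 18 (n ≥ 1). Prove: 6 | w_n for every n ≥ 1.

Base case: w_1 = 6 = 6·1, so 6 | w_1.
Assume 6 | w_k, so w_k = 6t for some integer t.
Then w_{k+1} = -3w_k + 18 = -3·(6t) + 18 = 6(-3t + 3), so 6 | w_{k+1}.
By induction, 6 | w_n for all n ≥ 1.

6 | w_n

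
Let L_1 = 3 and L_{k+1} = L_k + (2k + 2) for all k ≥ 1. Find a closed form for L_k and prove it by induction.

Claim: L_k = k^2 + k + 1.

Base case: L_1 = 3, and 1^2 + 1 + 1 = 3.
Assume L_j = j^2 + j + 1.
Then L_{j+1} = L_j + (2j + 2) = (j^2 + j + 1) + (2j + 2) = j^2 + 3j + 3,
and (j+1)^2 + (j+1) + 1 = j^2 + 3j + 3.
Hence L_k = k^2 + k + 1 for every k ≥ 1, by induction.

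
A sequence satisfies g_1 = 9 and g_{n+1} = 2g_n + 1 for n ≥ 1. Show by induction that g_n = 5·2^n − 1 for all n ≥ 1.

Base case: g_1 = 9, and 5·2^1 − 1 = 10 − 1 = 9.
Assume g_r = 5·2^r − 1 for some r ≥ 1.
Then g_{r+1} = 2g_r + 1 = 2·(5·2^r − 1) + 1 = 10·2^r − 2 + 1 = 5·2^{r+1} − 1.
So the formula holds for r+1, and by induction g_n = 5·2^n − 1 for all n ≥ 1.

g_n = 5·2^n − 1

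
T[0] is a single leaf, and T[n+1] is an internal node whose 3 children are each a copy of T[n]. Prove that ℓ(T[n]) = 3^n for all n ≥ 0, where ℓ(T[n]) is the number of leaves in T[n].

Base case: ℓ(T[0]) = 1, and 3^0 = 1.
Assume ℓ(T[j]) = 3^j.
Then ℓ(T[j+1]) = 3·ℓ(T[j]) = 3·3^j = 3^{j+1}.
So the formula holds for j+1, and by induction ℓ(T[n]) = 3^n for all n ≥ 0.

ℓ(T[n]) = 3^n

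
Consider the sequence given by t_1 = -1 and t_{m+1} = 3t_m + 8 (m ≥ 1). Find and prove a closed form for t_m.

Claim: t_m = 3^m − 4.

Base case: t_1 = -1, and 3^1 − 4 = 3 − 4 = -1.
Assume t_k = 3^k − 4 for some k ≥ 1.
Then t_{k+1} = 3t_k + 8 = 3·(3^k − 4) + 8 = 3^{k+1} − 12 + 8 = 3^{k+1} − 4.
This completes the inductive step, so t_m = 3^m − 4 for all m ≥ 1.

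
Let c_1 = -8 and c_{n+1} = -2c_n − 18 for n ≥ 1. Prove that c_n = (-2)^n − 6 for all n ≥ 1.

Base case: c_1 = -8, and (-2)^1 − 6 = -2 − 6 = -8.
Assume c_k = (-2)^k − 6 for some k ≥ 1.
Then c_{k+1} = -2c_k − 18 = -2·((-2)^k − 6) − 18 = -2·(-2)^k + 12 − 18 = (-2)^{k+1} − 6.
By induction, c_n = (-2)^n − 6 for all n ≥ 1.

c_n = (-2)^n − 6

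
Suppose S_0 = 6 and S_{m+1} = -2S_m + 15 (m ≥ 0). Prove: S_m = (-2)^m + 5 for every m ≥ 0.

Base case: S_0 = 6, and (-2)^0 + 5 = 1 + 5 = 6.
Assume S_j = (-2)^j + 5 for some j ≥ 0.
Then S_{j+1} = -2S_j + 15 = -2·((-2)^j + 5) + 15 = -2·(-2)^j − 10 + 15 = (-2)^{j+1} + 5.
This completes the inductive step, so S_m = (-2)^m + 5 for all m ≥ 0.

S_m = (-2)^m + 5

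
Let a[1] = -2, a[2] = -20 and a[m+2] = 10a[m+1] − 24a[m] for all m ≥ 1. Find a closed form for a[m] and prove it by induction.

Claim: a[m] = 4^m − 6^m.

Base cases: a[1] = -2 and 4^1 − 6^1 = -2; a[2] = -20 and 4^2 − 6^2 = -20.
Assume a[i] = 4^i − 6^i for all 1 ≤ i ≤ j, where j ≥ 2.
Then a[j+1] = 10a[j] − 24a[j−1] = 10·(4^j − 6^j) − 24·(4^{j−1} − 6^{j−1}) = (10·4 − 24)4^{j−1} − (10·6 − 24)6^{j−1} = 16·4^{j−1} − 36·6^{j−1} = 4^{j+1} − 6^{j+1}.
Hence a[m] = 4^m − 6^m for every m ≥ 1, by strong induction.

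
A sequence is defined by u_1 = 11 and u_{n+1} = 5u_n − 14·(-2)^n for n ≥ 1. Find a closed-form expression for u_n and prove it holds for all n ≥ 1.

Claim: u_n = 3·5^n + 2·(-2)^n.

Base case: u_1 = 11, and 3·5^1 + 2·(-2)^1 = 15 − 4 = 11.
Assume u_k = 3·5^k + 2·(-2)^k for some k ≥ 1.
Then u_{k+1} = 5u_k − 14·(-2)^k = 5·(3·5^k + 2·(-2)^k) − 14·(-2)^k = 3·5^{k+1} + 10·(-2)^k − 14·(-2)^k = 3·5^{k+1} − 4·(-2)^k = 3·5^{k+1} + 2·(-2)^{k+1}.
This completes the inductive step, so u_n = 3·5^n + 2·(-2)^n for all n ≥ 1.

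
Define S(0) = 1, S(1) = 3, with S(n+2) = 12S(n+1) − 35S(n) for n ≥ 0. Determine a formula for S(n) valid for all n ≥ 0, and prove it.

Claim: S(n) = -7^n + 2·5^n.

Base cases: S(0) = 1 and -7^0 + 2·5^0 = 1; S(1) = 3 and -7^1 + 2·5^1 = 3.
Assume S(j) = -7^j + 2·5^j for all 0 ≤ j ≤ r, where r ≥ 1.
Then S(r+1) = 12S(r) − 35S(r−1) = 12·(-7^r + 2·5^r) − 35·(-7^{r−1} + 2·5^{r−1}) = -(12·7 − 35)7^{r−1} + 2·(12·5 − 35)5^{r−1} = -49·7^{r−1} + 50·5^{r−1} = -7^{r+1} + 2·5^{r+1}.
By strong induction, S(n) = -7^n + 2·5^n for all n ≥ 0.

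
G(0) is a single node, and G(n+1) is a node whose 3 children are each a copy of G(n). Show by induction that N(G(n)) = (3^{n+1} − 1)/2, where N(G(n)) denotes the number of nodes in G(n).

Base case: N(G(0)) = 1, and (3^{0+1} − 1)/2 = 1.
Assume N(G(m)) = (3^{m+1} − 1)/2.
Then N(G(m+1)) = 1 + 3N(G(m)) = 1 + 3·(3^{m+1} − 1)/2 = 1 + (3^{m+2} − 3)/2 = (2 + 3^{m+2} − 3)/2 = (3^{m+2} − 1)/2.
By induction, N(G(n)) = (3^{n+1} − 1)/2 for all n ≥ 0.

N(G(n)) = (3^{n+1} − 1)/2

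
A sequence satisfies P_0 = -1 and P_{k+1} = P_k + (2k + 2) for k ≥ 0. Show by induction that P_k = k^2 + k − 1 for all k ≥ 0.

Base case: P_0 = -1, and 0^2 + 0 − 1 = -1.
Assume P_j = j^2 + j − 1.
Then P_{j+1} = P_j + (2j + 2) = (j^2 + j − 1) + (2j + 2) = j^2 + 3j + 1,
and (j+1)^2 + (j+1) − 1 = j^2 + 3j + 1.
Hence P_k = k^2 + k − 1 for every k ≥ 0, by induction.

P_k = k^2 + k − 1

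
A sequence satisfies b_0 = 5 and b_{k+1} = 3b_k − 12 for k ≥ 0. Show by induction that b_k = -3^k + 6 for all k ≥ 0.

Base case: b_0 = 5, and -3^0 + 6 = -1 + 6 = 5.
Assume b_j = -3^j + 6 for some j ≥ 0.
Then b_{j+1} = 3b_j − 12 = 3·(-3^j + 6) − 12 = -3^{j+1} + 18 − 12 = -3^{j+1} + 6.
Hence b_k = -3^k + 6 for every k ≥ 0, by induction.

b_k = -3^k + 6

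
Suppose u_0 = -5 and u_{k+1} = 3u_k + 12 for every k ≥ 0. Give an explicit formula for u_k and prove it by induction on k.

Claim: u_k = 3^k − 6.

Base case: u_0 = -5, and 3^0 − 6 = 1 − 6 = -5.
Assume u_r = 3^r − 6 for some r ≥ 0.
Then u_{r+1} = 3u_r + 12 = 3·(3^r − 6) + 12 = 3^{r+1} − 18 + 12 = 3^{r+1} − 6.
Hence u_k = 3^k − 6 for every k ≥ 0, by induction.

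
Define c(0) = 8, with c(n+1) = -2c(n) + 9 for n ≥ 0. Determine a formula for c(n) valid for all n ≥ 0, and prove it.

Claim: c(n) = 5·(-2)^n + 3.

Base case: c(0) = 8, and 5·(-2)^0 + 3 = 5 + 3 = 8.
Assume c(r) = 5·(-2)^r + 3 for some r ≥ 0.
Then c(r+1) = -2c(r) + 9 = -2·(5·(-2)^r + 3) + 9 = -10·(-2)^r − 6 + 9 = 5·(-2)^{r+1} + 3.
Hence c(n) = 5·(-2)^n + 3 for every n ≥ 0, by induction.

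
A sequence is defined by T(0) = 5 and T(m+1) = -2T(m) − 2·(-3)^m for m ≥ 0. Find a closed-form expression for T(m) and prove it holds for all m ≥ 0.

Claim: T(m) = 3·(-2)^m + 2·(-3)^m.

Base case: T(0) = 5, and 3·(-2)^0 + 2·(-3)^0 = 3 + 2 = 5.
Assume T(k) = 3·(-2)^k + 2·(-3)^k for some k ≥ 0.
Then T(k+1) = -2T(k) − 2·(-3)^k = -2·(3·(-2)^k + 2·(-3)^k) − 2·(-3)^k = 3·(-2)^{k+1} − 4·(-3)^k − 2·(-3)^k = 3·(-2)^{k+1} − 6·(-3)^k = 3·(-2)^{k+1} + 2·(-3)^{k+1}.
This completes the inductive step, so T(m) = 3·(-2)^m + 2·(-3)^m for all m ≥ 0.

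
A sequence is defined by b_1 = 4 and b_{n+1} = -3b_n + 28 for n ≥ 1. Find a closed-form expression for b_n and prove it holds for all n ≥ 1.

Claim: b_n = (-3)^n + 7.

Base case: b_1 = 4, and (-3)^1 + 7 = -3 + 7 = 4.
Assume b_r = (-3)^r + 7 for some r ≥ 1.
Then b_{r+1} = -3b_r + 28 = -3·((-3)^r + 7) + 28 = -3·(-3)^r − 21 + 28 = (-3)^{r+1} + 7.
By induction, b_n = (-3)^n + 7 for all n ≥ 1.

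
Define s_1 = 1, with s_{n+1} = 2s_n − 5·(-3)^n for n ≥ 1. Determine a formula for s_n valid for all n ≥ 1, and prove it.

Claim: s_n = 2·2^n + (-3)^n.

Base case: s_1 = 1, and 2·2^1 + (-3)^1 = 4 − 3 = 1.
Assume s_k = 2·2^k + (-3)^k for some k ≥ 1.
Then s_{k+1} = 2s_k − 5·(-3)^k = 2·(2·2^k + (-3)^k) − 5·(-3)^k = 2·2^{k+1} + 2·(-3)^k − 5·(-3)^k = 2·2^{k+1} − 3·(-3)^k = 2·2^{k+1} + (-3)^{k+1}.
This completes the inductive step, so s_n = 2·2^n + (-3)^n for all n ≥ 1.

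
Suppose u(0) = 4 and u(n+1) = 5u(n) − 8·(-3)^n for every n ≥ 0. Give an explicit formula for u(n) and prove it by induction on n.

Claim: u(n) = 3·5^n + (-3)^n.

Base case: u(0) = 4, and 3·5^0 + (-3)^0 = 3 + 1 = 4.
Assume u(j) = 3·5^j + (-3)^j for some j ≥ 0.
Then u(j+1) = 5u(j) − 8·(-3)^j = 5·(3·5^j + (-3)^j) − 8·(-3)^j = 3·5^{j+1} + 5·(-3)^j − 8·(-3)^j = 3·5^{j+1} − 3·(-3)^j = 3·5^{j+1} + (-3)^{j+1}.
Hence u(n) = 3·5^n + (-3)^n for every n ≥ 0, by induction.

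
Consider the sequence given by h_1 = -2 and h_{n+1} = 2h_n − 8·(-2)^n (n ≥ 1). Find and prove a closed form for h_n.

Claim: h_n = 2^n + 2·(-2)^n.

Base case: h_1 = -2, and 2^1 + 2·(-2)^1 = 2 − 4 = -2.
Assume h_r = 2^r + 2·(-2)^r for some r ≥ 1.
Then h_{r+1} = 2h_r − 8·(-2)^r = 2·(2^r + 2·(-2)^r) − 8·(-2)^r = 2^{r+1} + 4·(-2)^r − 8·(-2)^r = 2^{r+1} − 4·(-2)^r = 2^{r+1} + 2·(-2)^{r+1}.
By induction, h_n = 2^n + 2·(-2)^n for all n ≥ 1.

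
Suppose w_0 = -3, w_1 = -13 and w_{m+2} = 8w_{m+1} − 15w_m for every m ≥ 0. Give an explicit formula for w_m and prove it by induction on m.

Claim: w_m = -3^m − 2·5^m.

Base cases: w_0 = -3 and -3^0 − 2·5^0 = -3; w_1 = -13 and -3^1 − 2·5^1 = -13.
Assume w_j = -3^j − 2·5^j for all 0 ≤ j ≤ k, where k ≥ 1.
Then w_{k+1} = 8w_k − 15w_{k−1} = 8·(-3^k − 2·5^k) − 15·(-3^{k−1} − 2·5^{k−1}) = -(8·3 − 15)3^{k−1} − 2·(8·5 − 15)5^{k−1} = -9·3^{k−1} − 50·5^{k−1} = -3^{k+1} − 2·5^{k+1}.
So the formula holds for k+1, and by strong induction w_m = -3^m − 2·5^m for all m ≥ 0.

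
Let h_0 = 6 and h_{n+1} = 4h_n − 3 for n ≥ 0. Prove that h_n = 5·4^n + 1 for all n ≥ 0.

Base case: h_0 = 6, and 5·4^0 + 1 = 5 + 1 = 6.
Assume h_m = 5·4^m + 1 for some m ≥ 0.
Then h_{m+1} = 4h_m − 3 = 4·(5·4^m + 1) − 3 = 20·4^m + 4 − 3 = 5·4^{m+1} + 1.
By induction, h_n = 5·4^n + 1 for all n ≥ 0.

h_n = 5·4^n + 1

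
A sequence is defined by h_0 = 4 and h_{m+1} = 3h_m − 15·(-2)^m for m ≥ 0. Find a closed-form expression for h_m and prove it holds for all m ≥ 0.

Claim: h_m = 3^m + 3·(-2)^m.

Base case: h_0 = 4, and 3^0 + 3·(-2)^0 = 1 + 3 = 4.
Assume h_r = 3^r + 3·(-2)^r for some r ≥ 0.
Then h_{r+1} = 3h_r − 15·(-2)^r = 3·(3^r + 3·(-2)^r) − 15·(-2)^r = 3^{r+1} + 9·(-2)^r − 15·(-2)^r = 3^{r+1} − 6·(-2)^r = 3^{r+1} + 3·(-2)^{r+1}.
By induction, h_m = 3^m + 3·(-2)^m for all m ≥ 0.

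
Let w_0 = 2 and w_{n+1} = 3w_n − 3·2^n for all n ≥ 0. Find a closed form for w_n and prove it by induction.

Claim: w_n = -3^n + 3·2^n.

Base case: w_0 = 2, and -3^0 + 3·2^0 = -1 + 3 = 2.
Assume w_j = -3^j + 3·2^j for some j ≥ 0.
Then w_{j+1} = 3w_j − 3·2^j = 3·(-3^j + 3·2^j) − 3·2^j = -3^{j+1} + 9·2^j − 3·2^j = -3^{j+1} + 6·2^j = -3^{j+1} + 3·2^{j+1}.
So the formula holds for j+1, and by induction w_n = -3^n + 3·2^n for all n ≥ 0.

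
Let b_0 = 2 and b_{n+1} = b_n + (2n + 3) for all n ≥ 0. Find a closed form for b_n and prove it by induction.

Claim: b_n = n^2 + 2n + 2.

Base case: b_0 = 2, and 0^2 + 2·0 + 2 = 2.
Assume b_m = m^2 + 2m + 2.
Then b_{m+1} = b_m + (2m + 3) = (m^2 + 2m + 2) + (2m + 3) = m^2 + 4m + 5,
and (m+1)^2 + 2·(m+1) + 2 = m^2 + 4m + 5.
This completes the inductive step, so b_n = n^2 + 2n + 2 for all n ≥ 0.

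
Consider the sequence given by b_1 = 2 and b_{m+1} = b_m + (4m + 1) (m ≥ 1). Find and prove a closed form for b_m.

Claim: b_m = 2m^2 − m + 1.

Base case: b_1 = 2, and 2·1^2 − 1 + 1 = 2.
Assume b_r = 2r^2 − r + 1.
Then b_{r+1} = b_r + (4r + 1) = (2r^2 − r + 1) + (4r + 1) = 2r^2 + 3r + 2,
and 2·(r+1)^2 − (r+1) + 1 = 2r^2 + 3r + 2.
By induction, b_m = 2m^2 − m + 1 for all m ≥ 1.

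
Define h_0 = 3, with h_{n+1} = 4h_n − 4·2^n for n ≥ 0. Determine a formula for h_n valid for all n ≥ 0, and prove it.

Claim: h_n = 4^n + 2·2^n.

Base case: h_0 = 3, and 4^0 + 2·2^0 = 1 + 2 = 3.
Assume h_r = 4^r + 2·2^r for some r ≥ 0.
Then h_{r+1} = 4h_r − 4·2^r = 4·(4^r + 2·2^r) − 4·2^r = 4^{r+1} + 8·2^r − 4·2^r = 4^{r+1} + 4·2^r = 4^{r+1} + 2·2^{r+1}.
So the formula holds for r+1, and by induction h_n = 4^n + 2·2^n for all n ≥ 0.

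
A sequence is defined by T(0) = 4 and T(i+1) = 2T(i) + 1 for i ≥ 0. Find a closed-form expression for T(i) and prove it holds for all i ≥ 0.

Claim: T(i) = 5·2^i − 1.

Base case: T(0) = 4, and 5·2^0 − 1 = 5 − 1 = 4.
Assume T(m) = 5·2^m − 1 for some m ≥ 0.
Then T(m+1) = 2T(m) + 1 = 2·(5·2^m − 1) + 1 = 10·2^m − 2 + 1 = 5·2^{m+1} − 1.
By induction, T(i) = 5·2^i − 1 for all i ≥ 0.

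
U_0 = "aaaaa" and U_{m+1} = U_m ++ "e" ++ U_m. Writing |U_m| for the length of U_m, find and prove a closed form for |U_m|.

Claim: |U_m| = 6·2^m − 1.

Base case: |U_0| = 5, and 6·2^0 − 1 = 5.
Assume |U_j| = 6·2^j − 1.
Then |U_{j+1}| = |U_j| + 1 + |U_j| = 2|U_j| + 1 = 2(6·2^j − 1) + 1 = 6·2^{j+1} − 2 + 1 = 6·2^{j+1} − 1.
This completes the inductive step, so |U_m| = 6·2^m − 1 for all m ≥ 0.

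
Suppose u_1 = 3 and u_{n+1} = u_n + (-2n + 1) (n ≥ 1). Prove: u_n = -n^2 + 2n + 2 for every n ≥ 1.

Base case: u_1 = 3, and -1^2 + 2·1 + 2 = 3.
Assume u_r = -r^2 + 2r + 2.
Then u_{r+1} = u_r + (-2r + 1) = (-r^2 + 2r + 2) + (-2r + 1) = -r^2 + 3,
and -(r+1)^2 + 2·(r+1) + 2 = -r^2 + 3.
By induction, u_n = -n^2 + 2n + 2 for all n ≥ 1.

u_n = -n^2 + 2n + 2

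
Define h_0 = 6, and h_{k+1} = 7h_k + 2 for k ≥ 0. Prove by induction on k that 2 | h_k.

Base case: h_0 = 6 = 2·3, so 2 | h_0.
Assume 2 | h_j, so h_j = 2t for some integer t.
Then h_{j+1} = 7h_j + 2 = 7·(2t) + 2 = 2(7t + 1), so 2 | h_{j+1}.
By induction, 2 | h_k for all k ≥ 0.

2 | h_k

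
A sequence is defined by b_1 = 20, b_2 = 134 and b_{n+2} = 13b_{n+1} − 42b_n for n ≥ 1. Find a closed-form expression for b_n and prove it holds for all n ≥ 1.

Claim: b_n = 6^n + 2·7^n.

Base cases: b_1 = 20 and 6^1 + 2·7^1 = 20; b_2 = 134 and 6^2 + 2·7^2 = 134.
Assume b_j = 6^j + 2·7^j for all 1 ≤ j ≤ m, where m ≥ 2.
Then b_{m+1} = 13b_m − 42b_{m−1} = 13·(6^m + 2·7^m) − 42·(6^{m−1} + 2·7^{m−1}) = (13·6 − 42)6^{m−1} + 2·(13·7 − 42)7^{m−1} = 36·6^{m−1} + 98·7^{m−1} = 6^{m+1} + 2·7^{m+1}.
By strong induction, b_n = 6^n + 2·7^n for all n ≥ 1.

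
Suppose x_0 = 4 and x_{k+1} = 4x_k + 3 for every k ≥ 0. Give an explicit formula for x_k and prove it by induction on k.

Claim: x_k = 5·4^k − 1.

Base case: x_0 = 4, and 5·4^0 − 1 = 5 − 1 = 4.
Assume x_m = 5·4^m − 1 for some m ≥ 0.
Then x_{m+1} = 4x_m + 3 = 4·(5·4^m − 1) + 3 = 20·4^m − 4 + 3 = 5·4^{m+1} − 1.
By induction, x_k = 5·4^k − 1 for all k ≥ 0.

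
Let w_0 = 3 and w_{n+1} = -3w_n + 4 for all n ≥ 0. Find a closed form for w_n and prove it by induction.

Claim: w_n = 2·(-3)^n + 1.

Base case: w_0 = 3, and 2·(-3)^0 + 1 = 2 + 1 = 3.
Assume w_k = 2·(-3)^k + 1 for some k ≥ 0.
Then w_{k+1} = -3w_k + 4 = -3·(2·(-3)^k + 1) + 4 = -6·(-3)^k − 3 + 4 = 2·(-3)^{k+1} + 1.
So the formula holds for k+1, and by induction w_n = 2·(-3)^n + 1 for all n ≥ 0.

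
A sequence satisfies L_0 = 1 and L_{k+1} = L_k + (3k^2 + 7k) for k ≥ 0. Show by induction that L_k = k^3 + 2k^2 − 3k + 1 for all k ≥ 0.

Base case: L_0 = 1, and 0^3 + 2·0^2 − 3·0 + 1 = 1.
Assume L_j = j^3 + 2j^2 − 3j + 1.
Then L_{j+1} = L_j + (3j^2 + 7j) = (j^3 + 2j^2 − 3j + 1) + (3j^2 + 7j) = j^3 + 5j^2 + 4j + 1,
and (j+1)^3 + 2·(j+1)^2 − 3·(j+1) + 1 = j^3 + 5j^2 + 4j + 1.
This completes the inductive step, so L_k = k^3 + 2k^2 − 3k + 1 for all k ≥ 0.

L_k = k^3 + 2k^2 − 3k + 1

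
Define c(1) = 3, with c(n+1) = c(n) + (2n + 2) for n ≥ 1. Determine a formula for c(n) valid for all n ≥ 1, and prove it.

Claim: c(n) = n^2 + n + 1.

Base case: c(1) = 3, and 1^2 + 1 + 1 = 3.
Assume c(r) = r^2 + r + 1.
Then c(r+1) = c(r) + (2r + 2) = (r^2 + r + 1) + (2r + 2) = r^2 + 3r + 3,
and (r+1)^2 + (r+1) + 1 = r^2 + 3r + 3.
By induction, c(n) = n^2 + n + 1 for all n ≥ 1.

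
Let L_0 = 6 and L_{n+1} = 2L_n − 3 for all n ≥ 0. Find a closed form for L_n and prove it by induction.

Claim: L_n = 3·2^n + 3.

Base case: L_0 = 6, and 3·2^0 + 3 = 3 + 3 = 6.
Assume L_j = 3·2^j + 3 for some j ≥ 0.
Then L_{j+1} = 2L_j − 3 = 2·(3·2^j + 3) − 3 = 6·2^j + 6 − 3 = 3·2^{j+1} + 3.
This completes the inductive step, so L_n = 3·2^n + 3 for all n ≥ 0.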